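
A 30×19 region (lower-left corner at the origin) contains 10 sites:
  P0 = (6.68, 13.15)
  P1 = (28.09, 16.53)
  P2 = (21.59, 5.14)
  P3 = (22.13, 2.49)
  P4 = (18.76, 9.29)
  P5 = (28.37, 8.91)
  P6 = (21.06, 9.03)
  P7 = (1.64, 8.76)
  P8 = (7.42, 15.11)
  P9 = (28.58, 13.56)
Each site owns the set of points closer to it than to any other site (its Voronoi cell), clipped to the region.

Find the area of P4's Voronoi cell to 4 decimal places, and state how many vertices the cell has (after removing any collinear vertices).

1. box [0,30]×[0,19]: [(0, 0) (30, 0) (30, 19) (0, 19)]
2. ⊥bis P4·P0 via (12.72,11.22): [(9.1348, 0) (30, 0) (30, 19) (15.206, 19)]  |A|=338.7625
3. ⊥bis P4·P1 via (23.425,12.91): [(9.1348, 0) (30, 0) (30, 4.437) (18.6992, 19) (15.206, 19)]  |A|=256.4756
4. ⊥bis P4·P2 via (20.175,7.215): [(9.1348, 0) (9.5947, 0) (25.1903, 10.6351) (18.6992, 19) (15.206, 19)]  |A|=137.2993
5. ⊥bis P4·P3 via (20.445,5.89): [(9.2429, 0.3384) (12.3462, 1.8763) (25.1903, 10.6351) (18.6992, 19) (15.206, 19)]  |A|=136.426
6. ⊥bis P4·P5 via (23.565,9.1): [(9.2429, 0.3384) (12.3462, 1.8763) (23.5823, 9.5386) (23.7016, 12.5536) (18.6992, 19) (15.206, 19)]  |A|=134.0673
7. ⊥bis P4·P6 via (19.91,9.16): [(9.2429, 0.3384) (12.3462, 1.8763) (19.6496, 6.8567) (20.727, 16.3869) (18.6992, 19) (15.206, 19)]  |A|=112.0594
8. ⊥bis P4·P7 via (10.2,9.025): [(10.3606, 3.8363) (10.4504, 0.9368) (12.3462, 1.8763) (19.6496, 6.8567) (20.727, 16.3869) (18.6992, 19) (15.206, 19)]  |A|=110.282
9. ⊥bis P4·P8 via (13.09,12.2): [(12.9394, 11.9065) (10.3606, 3.8363) (10.4504, 0.9368) (12.3462, 1.8763) (19.6496, 6.8567) (20.727, 16.3869) (18.6992, 19) (16.5799, 19)]  |A|=105.4089
10. ⊥bis P4·P9 via (23.67,11.425): [(12.9394, 11.9065) (10.3606, 3.8363) (10.4504, 0.9368) (12.3462, 1.8763) (19.6496, 6.8567) (20.727, 16.3869) (18.6992, 19) (16.5799, 19)]  |A|=105.4089
11. canonical 8-gon: [(12.9394, 11.9065) (10.3606, 3.8363) (10.4504, 0.9368) (12.3462, 1.8763) (19.6496, 6.8567) (20.727, 16.3869) (18.6992, 19) (16.5799, 19)]
12. shoelace: 105.4089

Area of P4's cell: 105.4089 (8 vertices)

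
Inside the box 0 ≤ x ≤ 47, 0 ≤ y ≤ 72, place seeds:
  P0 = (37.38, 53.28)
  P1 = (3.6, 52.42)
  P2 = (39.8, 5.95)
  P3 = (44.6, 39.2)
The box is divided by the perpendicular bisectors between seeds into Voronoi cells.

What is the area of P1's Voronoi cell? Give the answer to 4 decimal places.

Area of P1's cell: 1050.6346

1. box [0,47]×[0,72]: [(0, 0) (47, 0) (47, 72) (0, 72)]
2. ⊥bis P1·P0 via (20.49,52.85): [(0, 0) (21.8355, 0) (20.0025, 72) (0, 72)]  |A|=1506.1667
3. ⊥bis P1·P2 via (21.7,29.185): [(0, 12.2808) (21.1043, 28.7209) (20.0025, 72) (0, 72)]  |A|=1063.0101
4. ⊥bis P1·P3 via (24.1,45.81): [(0, 12.2808) (17.7464, 26.1051) (20.9203, 35.9486) (20.0025, 72) (0, 72)]  |A|=1050.6346
5. canonical 5-gon: [(0, 12.2808) (17.7464, 26.1051) (20.9203, 35.9486) (20.0025, 72) (0, 72)]
6. shoelace: 1050.6346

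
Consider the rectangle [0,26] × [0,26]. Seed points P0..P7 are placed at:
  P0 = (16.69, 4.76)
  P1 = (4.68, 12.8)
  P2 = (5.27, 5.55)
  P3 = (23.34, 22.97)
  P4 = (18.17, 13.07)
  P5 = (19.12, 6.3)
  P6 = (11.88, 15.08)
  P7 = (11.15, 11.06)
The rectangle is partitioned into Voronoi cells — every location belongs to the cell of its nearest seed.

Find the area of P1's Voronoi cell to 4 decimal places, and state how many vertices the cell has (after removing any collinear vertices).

1. box [0,26]×[0,26]: [(0, 0) (26, 0) (26, 26) (0, 26)]
2. ⊥bis P1·P0 via (10.685,8.78): [(0, 0) (4.8073, 0) (22.2128, 26) (0, 26)]  |A|=351.2612
3. ⊥bis P1·P2 via (4.975,9.175): [(0, 8.7701) (11.2937, 9.6892) (22.2128, 26) (0, 26)]  |A|=278.4482
4. ⊥bis P1·P3 via (14.01,17.885): [(0, 8.7701) (11.2937, 9.6892) (15.2532, 15.6039) (9.5872, 26) (0, 26)]  |A|=212.8199
5. ⊥bis P1·P4 via (11.425,12.935): [(0, 8.7701) (11.2937, 9.6892) (11.4843, 9.9739) (11.2236, 22.9975) (9.5872, 26) (0, 26)]  |A|=187.5435
6. ⊥bis P1·P5 via (11.9,9.55): [(0, 8.7701) (11.2937, 9.6892) (11.4843, 9.9739) (11.2236, 22.9975) (9.5872, 26) (0, 26)]  |A|=187.5435
7. ⊥bis P1·P6 via (8.28,13.94): [(0, 8.7701) (9.668, 9.5569) (4.461, 26) (0, 26)]  |A|=119.9653
8. ⊥bis P1·P7 via (7.915,11.93): [(0, 8.7701) (7.2233, 9.358) (8.3749, 13.6402) (4.461, 26) (0, 26)]  |A|=114.8455
9. canonical 5-gon: [(0, 8.7701) (7.2233, 9.358) (8.3749, 13.6402) (4.461, 26) (0, 26)]
10. shoelace: 114.8455

Area of P1's cell: 114.8455 (5 vertices)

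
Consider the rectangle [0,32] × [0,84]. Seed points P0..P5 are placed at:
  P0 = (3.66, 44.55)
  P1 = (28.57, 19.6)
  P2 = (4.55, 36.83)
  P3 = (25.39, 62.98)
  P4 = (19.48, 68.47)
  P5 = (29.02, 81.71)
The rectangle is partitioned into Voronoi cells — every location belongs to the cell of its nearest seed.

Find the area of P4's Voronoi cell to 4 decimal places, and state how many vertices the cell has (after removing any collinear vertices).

1. box [0,32]×[0,84]: [(0, 0) (32, 0) (32, 84) (0, 84)]
2. ⊥bis P4·P0 via (11.57,56.51): [(0, 64.1621) (32, 42.9982) (32, 84) (0, 84)]  |A|=973.436
3. ⊥bis P4·P1 via (24.025,44.035): [(0, 64.1621) (29.0259, 44.9652) (32, 45.5184) (32, 84) (0, 84)]  |A|=969.6883
4. ⊥bis P4·P2 via (12.015,52.65): [(0, 64.1621) (29.0259, 44.9652) (32, 45.5184) (32, 84) (0, 84)]  |A|=969.6883
5. ⊥bis P4·P3 via (22.435,65.725): [(0, 64.1621) (12.9977, 55.5657) (32, 76.0217) (32, 84) (0, 84)]  |A|=659.6745
6. ⊥bis P4·P5 via (24.25,75.09): [(0, 64.1621) (12.9977, 55.5657) (28.3741, 72.1184) (11.8843, 84) (0, 84)]  |A|=525.7074
7. canonical 5-gon: [(0, 64.1621) (12.9977, 55.5657) (28.3741, 72.1184) (11.8843, 84) (0, 84)]
8. shoelace: 525.7074

Area of P4's cell: 525.7074 (5 vertices)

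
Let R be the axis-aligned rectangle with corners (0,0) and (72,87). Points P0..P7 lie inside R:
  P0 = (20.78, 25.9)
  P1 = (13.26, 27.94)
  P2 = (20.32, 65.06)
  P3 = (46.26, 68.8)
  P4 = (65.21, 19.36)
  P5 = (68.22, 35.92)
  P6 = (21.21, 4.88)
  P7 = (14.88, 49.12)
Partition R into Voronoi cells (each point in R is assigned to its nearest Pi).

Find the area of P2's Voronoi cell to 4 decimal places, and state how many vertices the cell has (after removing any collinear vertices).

Area of P2's cell: 973.3212 (4 vertices)

1. box [0,72]×[0,87]: [(0, 0) (72, 0) (72, 87) (0, 87)]
2. ⊥bis P2·P0 via (20.55,45.48): [(0, 45.2386) (72, 46.0844) (72, 87) (0, 87)]  |A|=2976.373
3. ⊥bis P2·P1 via (16.79,46.5): [(0, 49.6934) (22.0597, 45.4977) (72, 46.0844) (72, 87) (0, 87)]  |A|=2927.2377
4. ⊥bis P2·P3 via (33.29,66.93): [(0, 49.6934) (22.0597, 45.4977) (36.3559, 45.6657) (30.3963, 87) (0, 87)]  |A|=1338.2066
5. ⊥bis P2·P4 via (42.765,42.21): [(0, 49.6934) (22.0597, 45.4977) (36.3559, 45.6657) (30.3963, 87) (0, 87)]  |A|=1338.2066
6. ⊥bis P2·P5 via (44.27,50.49): [(0, 49.6934) (22.0597, 45.4977) (36.3559, 45.6657) (30.3963, 87) (0, 87)]  |A|=1338.2066
7. ⊥bis P2·P6 via (20.765,34.97): [(0, 49.6934) (22.0597, 45.4977) (36.3559, 45.6657) (30.3963, 87) (0, 87)]  |A|=1338.2066
8. ⊥bis P2·P7 via (17.6,57.09): [(0, 63.0965) (35.5941, 50.949) (30.3963, 87) (0, 87)]  |A|=973.3212
9. canonical 4-gon: [(0, 63.0965) (35.5941, 50.949) (30.3963, 87) (0, 87)]
10. shoelace: 973.3212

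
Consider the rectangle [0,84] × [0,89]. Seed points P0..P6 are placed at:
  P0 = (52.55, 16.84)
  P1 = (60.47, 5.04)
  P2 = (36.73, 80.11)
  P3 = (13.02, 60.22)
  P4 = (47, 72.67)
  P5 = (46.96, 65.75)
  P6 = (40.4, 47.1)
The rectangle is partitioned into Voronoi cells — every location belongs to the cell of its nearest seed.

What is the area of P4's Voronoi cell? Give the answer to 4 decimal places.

1. box [0,84]×[0,89]: [(0, 0) (84, 0) (84, 89) (0, 89)]
2. ⊥bis P4·P0 via (49.775,44.755): [(0, 39.8069) (84, 48.1573) (84, 89) (0, 89)]  |A|=3781.504
3. ⊥bis P4·P1 via (53.735,38.855): [(0, 39.8069) (84, 48.1573) (84, 89) (0, 89)]  |A|=3781.504
4. ⊥bis P4·P2 via (41.865,76.39): [(16.555, 41.4526) (84, 48.1573) (84, 89) (51.0002, 89)]  |A|=2161.8466
5. ⊥bis P4·P3 via (30.01,66.445): [(31.572, 62.1818) (38.3724, 43.6215) (84, 48.1573) (84, 89) (51.0002, 89)]  |A|=1952.0034
6. ⊥bis P4·P5 via (46.98,69.21): [(36.7065, 69.2694) (84, 68.996) (84, 89) (51.0002, 89)]  |A|=798.5822
7. ⊥bis P4·P6 via (43.7,59.885): [(36.7065, 69.2694) (84, 68.996) (84, 89) (51.0002, 89)]  |A|=798.5822
8. canonical 4-gon: [(36.7065, 69.2694) (84, 68.996) (84, 89) (51.0002, 89)]
9. shoelace: 798.5822

Area of P4's cell: 798.5822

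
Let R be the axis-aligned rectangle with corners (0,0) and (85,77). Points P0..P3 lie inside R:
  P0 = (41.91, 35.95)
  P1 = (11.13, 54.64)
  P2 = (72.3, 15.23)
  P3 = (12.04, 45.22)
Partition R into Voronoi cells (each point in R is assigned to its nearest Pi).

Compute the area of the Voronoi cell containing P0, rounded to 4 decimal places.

1. box [0,85]×[0,77]: [(0, 0) (85, 0) (85, 77) (0, 77)]
2. ⊥bis P0·P1 via (26.52,45.295): [(0, 1.62) (0, 0) (85, 0) (85, 77) (45.7717, 77)]  |A|=4819.8659
3. ⊥bis P0·P2 via (57.105,25.59): [(0, 1.62) (0, 0) (39.6577, 0) (85, 66.5036) (85, 77) (45.7717, 77)]  |A|=3312.1521
4. ⊥bis P0·P3 via (26.975,40.585): [(30.4405, 51.7515) (14.3797, 0) (39.6577, 0) (85, 66.5036) (85, 77) (45.7717, 77)]  |A|=2915.4109
5. canonical 6-gon: [(30.4405, 51.7515) (14.3797, 0) (39.6577, 0) (85, 66.5036) (85, 77) (45.7717, 77)]
6. shoelace: 2915.4109

Area of P0's cell: 2915.4109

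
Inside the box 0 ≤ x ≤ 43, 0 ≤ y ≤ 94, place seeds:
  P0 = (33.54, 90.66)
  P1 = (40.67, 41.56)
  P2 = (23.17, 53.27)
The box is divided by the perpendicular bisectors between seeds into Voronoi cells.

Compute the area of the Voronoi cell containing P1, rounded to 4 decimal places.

1. box [0,43]×[0,94]: [(0, 0) (43, 0) (43, 94) (0, 94)]
2. ⊥bis P1·P0 via (37.105,66.11): [(0, 60.7218) (0, 0) (43, 0) (43, 66.966)]  |A|=2745.2893
3. ⊥bis P1·P2 via (31.92,47.415): [(0.1926, 0) (43, 0) (43, 63.9735)]  |A|=1369.2698
4. canonical 3-gon: [(0.1926, 0) (43, 0) (43, 63.9735)]
5. shoelace: 1369.2698

Area of P1's cell: 1369.2698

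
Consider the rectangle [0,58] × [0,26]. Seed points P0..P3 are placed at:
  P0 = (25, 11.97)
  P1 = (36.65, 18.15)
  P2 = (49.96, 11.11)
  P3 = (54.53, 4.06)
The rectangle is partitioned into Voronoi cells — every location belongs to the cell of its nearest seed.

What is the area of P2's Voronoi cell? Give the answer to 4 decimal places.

Area of P2's cell: 303.4003

1. box [0,58]×[0,26]: [(0, 0) (58, 0) (58, 26) (0, 26)]
2. ⊥bis P2·P0 via (37.48,11.54): [(37.0824, 0) (58, 0) (58, 26) (37.9782, 26)]  |A|=532.2121
3. ⊥bis P2·P1 via (43.305,14.63): [(37.188, 3.065) (37.0824, 0) (58, 0) (58, 26) (49.3189, 26)]  |A|=402.1632
4. ⊥bis P2·P3 via (52.245,7.585): [(37.188, 3.065) (37.0824, 0) (40.5439, 0) (58, 11.3155) (58, 26) (49.3189, 26)]  |A|=303.4003
5. canonical 6-gon: [(37.188, 3.065) (37.0824, 0) (40.5439, 0) (58, 11.3155) (58, 26) (49.3189, 26)]
6. shoelace: 303.4003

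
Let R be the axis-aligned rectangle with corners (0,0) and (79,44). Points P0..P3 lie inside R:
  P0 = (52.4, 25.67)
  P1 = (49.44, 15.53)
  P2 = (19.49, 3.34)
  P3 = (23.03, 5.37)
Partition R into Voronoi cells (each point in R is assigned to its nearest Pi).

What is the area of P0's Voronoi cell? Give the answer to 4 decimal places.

Area of P0's cell: 1301.4538

1. box [0,79]×[0,44]: [(0, 0) (79, 0) (79, 44) (0, 44)]
2. ⊥bis P0·P1 via (50.92,20.6): [(0, 35.4642) (79, 12.4031) (79, 44) (0, 44)]  |A|=1585.2417
3. ⊥bis P0·P2 via (35.945,14.505): [(27.0893, 27.5565) (79, 12.4031) (79, 44) (15.9321, 44)]  |A|=1338.6372
4. ⊥bis P0·P3 via (37.715,15.52): [(29.9785, 26.7131) (79, 12.4031) (79, 44) (18.0302, 44)]  |A|=1301.4538
5. canonical 4-gon: [(29.9785, 26.7131) (79, 12.4031) (79, 44) (18.0302, 44)]
6. shoelace: 1301.4538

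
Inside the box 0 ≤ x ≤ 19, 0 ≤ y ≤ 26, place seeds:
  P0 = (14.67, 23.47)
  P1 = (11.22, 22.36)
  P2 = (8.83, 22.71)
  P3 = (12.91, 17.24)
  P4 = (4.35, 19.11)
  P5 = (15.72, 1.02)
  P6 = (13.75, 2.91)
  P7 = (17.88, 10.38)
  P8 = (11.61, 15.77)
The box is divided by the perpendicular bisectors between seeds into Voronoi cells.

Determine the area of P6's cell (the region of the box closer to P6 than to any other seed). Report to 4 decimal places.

Area of P6's cell: 124.7219

1. box [0,19]×[0,26]: [(0, 0) (19, 0) (19, 26) (0, 26)]
2. ⊥bis P6·P0 via (14.21,13.19): [(0, 13.8259) (0, 0) (19, 0) (19, 12.9757)]  |A|=254.6144
3. ⊥bis P6·P1 via (12.485,12.635): [(16.1011, 13.1054) (0, 11.011) (0, 0) (19, 0) (19, 12.9757)]  |A|=231.9531
4. ⊥bis P6·P2 via (11.29,12.81): [(16.1011, 13.1054) (8.4993, 12.1165) (0, 10.0046) (0, 0) (19, 0) (19, 12.9757)]  |A|=227.6764
5. ⊥bis P6·P3 via (13.33,10.075): [(0, 9.2936) (0, 0) (19, 0) (19, 10.4074)]  |A|=187.1593
6. ⊥bis P6·P4 via (9.05,11.01): [(6.7766, 9.6908) (0, 5.7588) (0, 0) (19, 0) (19, 10.4074)]  |A|=175.1823
7. ⊥bis P6·P5 via (14.735,1.965): [(6.7766, 9.6908) (0, 5.7588) (0, 0) (12.8498, 0) (19, 6.4105) (19, 10.4074)]  |A|=155.4692
8. ⊥bis P6·P7 via (15.815,6.645): [(9.9676, 9.8779) (6.7766, 9.6908) (0, 5.7588) (0, 0) (12.8498, 0) (18.0431, 5.4131)]  |A|=131.2553
9. ⊥bis P6·P8 via (12.68,9.34): [(11.3429, 9.1175) (3.555, 7.8215) (0, 5.7588) (0, 0) (12.8498, 0) (18.0431, 5.4131)]  |A|=124.7219
10. canonical 6-gon: [(11.3429, 9.1175) (3.555, 7.8215) (0, 5.7588) (0, 0) (12.8498, 0) (18.0431, 5.4131)]
11. shoelace: 124.7219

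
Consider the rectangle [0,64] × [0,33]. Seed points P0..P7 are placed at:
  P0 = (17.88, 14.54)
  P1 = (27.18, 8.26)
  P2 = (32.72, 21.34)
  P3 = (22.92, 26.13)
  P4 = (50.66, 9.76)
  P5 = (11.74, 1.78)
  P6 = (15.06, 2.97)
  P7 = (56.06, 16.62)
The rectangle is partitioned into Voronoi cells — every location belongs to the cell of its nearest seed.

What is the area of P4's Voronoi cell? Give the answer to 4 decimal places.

1. box [0,64]×[0,33]: [(0, 0) (64, 0) (64, 33) (0, 33)]
2. ⊥bis P4·P0 via (34.27,12.15): [(32.4983, 0) (64, 0) (64, 33) (37.3104, 33)]  |A|=960.1574
3. ⊥bis P4·P1 via (38.92,9.01): [(39.4956, 0) (64, 0) (64, 33) (37.3874, 33)]  |A|=843.4302
4. ⊥bis P4·P2 via (41.69,15.55): [(38.7893, 11.0561) (39.4956, 0) (64, 0) (64, 33) (52.9537, 33)]  |A|=672.638
5. ⊥bis P4·P3 via (36.79,17.945): [(38.7893, 11.0561) (39.4956, 0) (64, 0) (64, 33) (52.9537, 33)]  |A|=672.638
6. ⊥bis P4·P5 via (31.2,5.77): [(38.7893, 11.0561) (39.4956, 0) (64, 0) (64, 33) (52.9537, 33)]  |A|=672.638
7. ⊥bis P4·P6 via (32.86,6.365): [(38.7893, 11.0561) (39.4956, 0) (64, 0) (64, 33) (52.9537, 33)]  |A|=672.638
8. ⊥bis P4·P7 via (53.36,13.19): [(44.6117, 20.0764) (38.7893, 11.0561) (39.4956, 0) (64, 0) (64, 4.8145)]  |A|=328.0248
9. canonical 5-gon: [(44.6117, 20.0764) (38.7893, 11.0561) (39.4956, 0) (64, 0) (64, 4.8145)]
10. shoelace: 328.0248

Area of P4's cell: 328.0248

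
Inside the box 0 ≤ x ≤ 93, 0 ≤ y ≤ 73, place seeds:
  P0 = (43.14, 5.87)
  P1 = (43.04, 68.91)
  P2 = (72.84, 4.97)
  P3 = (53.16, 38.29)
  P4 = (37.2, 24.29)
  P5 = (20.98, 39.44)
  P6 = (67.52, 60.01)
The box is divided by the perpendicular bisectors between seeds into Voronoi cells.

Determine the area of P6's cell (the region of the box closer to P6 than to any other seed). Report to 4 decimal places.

Area of P6's cell: 1217.8686

1. box [0,93]×[0,73]: [(0, 0) (93, 0) (93, 73) (0, 73)]
2. ⊥bis P6·P0 via (55.33,32.94): [(0, 57.8559) (93, 15.9767) (93, 73) (0, 73)]  |A|=3355.7866
3. ⊥bis P6·P1 via (55.28,64.46): [(45.4397, 37.3937) (93, 15.9767) (93, 73) (58.3848, 73)]  |A|=1972.2812
4. ⊥bis P6·P2 via (70.18,32.49): [(45.4397, 37.3937) (58.7769, 31.3878) (93, 34.6957) (93, 73) (58.3848, 73)]  |A|=1651.9695
5. ⊥bis P6·P3 via (60.34,49.15): [(51.7731, 54.814) (83.5798, 33.7852) (93, 34.6957) (93, 73) (58.3848, 73)]  |A|=1217.8686
6. ⊥bis P6·P4 via (52.36,42.15): [(51.7731, 54.814) (83.5798, 33.7852) (93, 34.6957) (93, 73) (58.3848, 73)]  |A|=1217.8686
7. ⊥bis P6·P5 via (44.25,49.725): [(51.7731, 54.814) (83.5798, 33.7852) (93, 34.6957) (93, 73) (58.3848, 73)]  |A|=1217.8686
8. canonical 5-gon: [(51.7731, 54.814) (83.5798, 33.7852) (93, 34.6957) (93, 73) (58.3848, 73)]
9. shoelace: 1217.8686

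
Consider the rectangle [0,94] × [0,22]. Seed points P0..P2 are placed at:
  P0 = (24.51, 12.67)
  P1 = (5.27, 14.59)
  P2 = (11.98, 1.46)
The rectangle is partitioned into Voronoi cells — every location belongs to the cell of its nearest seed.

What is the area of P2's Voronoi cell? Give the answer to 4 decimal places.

1. box [0,94]×[0,22]: [(0, 0) (94, 0) (94, 22) (0, 22)]
2. ⊥bis P2·P0 via (18.245,7.065): [(0, 0) (24.5657, 0) (4.8834, 22) (0, 22)]  |A|=323.9399
3. ⊥bis P2·P1 via (8.625,8.025): [(0, 3.6173) (0, 0) (24.5657, 0) (14.6373, 11.0975)]  |A|=162.7829
4. canonical 4-gon: [(0, 3.6173) (0, 0) (24.5657, 0) (14.6373, 11.0975)]
5. shoelace: 162.7829

Area of P2's cell: 162.7829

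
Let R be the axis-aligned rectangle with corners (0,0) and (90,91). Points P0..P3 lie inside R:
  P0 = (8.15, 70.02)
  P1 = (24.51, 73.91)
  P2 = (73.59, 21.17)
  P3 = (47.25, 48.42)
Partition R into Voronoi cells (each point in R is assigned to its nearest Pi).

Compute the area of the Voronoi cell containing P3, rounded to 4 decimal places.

Area of P3's cell: 3748.4651

1. box [0,90]×[0,91]: [(0, 0) (90, 0) (90, 91) (0, 91)]
2. ⊥bis P3·P0 via (27.7,59.22): [(0, 9.0779) (0, 0) (90, 0) (90, 91) (45.2562, 91)]  |A|=6336.2573
3. ⊥bis P3·P1 via (35.88,61.165): [(21.8698, 48.6663) (0, 9.0779) (0, 0) (90, 0) (90, 91) (69.323, 91)]  |A|=5826.8393
4. ⊥bis P3·P2 via (60.42,34.795): [(21.8698, 48.6663) (0, 9.0779) (0, 0) (24.4229, 0) (90, 63.3872) (90, 91) (69.323, 91)]  |A|=3748.4651
5. canonical 7-gon: [(21.8698, 48.6663) (0, 9.0779) (0, 0) (24.4229, 0) (90, 63.3872) (90, 91) (69.323, 91)]
6. shoelace: 3748.4651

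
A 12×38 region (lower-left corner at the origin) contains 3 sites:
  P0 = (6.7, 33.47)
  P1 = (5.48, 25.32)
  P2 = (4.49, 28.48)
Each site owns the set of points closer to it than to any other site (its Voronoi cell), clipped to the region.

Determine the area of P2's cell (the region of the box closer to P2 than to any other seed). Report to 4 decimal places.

Area of P2's cell: 43.5403

1. box [0,12]×[0,38]: [(0, 0) (12, 0) (12, 38) (0, 38)]
2. ⊥bis P2·P0 via (5.595,30.975): [(0, 33.4529) (0, 0) (12, 0) (12, 28.1383)]  |A|=369.5476
3. ⊥bis P2·P1 via (4.985,26.9): [(10.7312, 28.7002) (0, 33.4529) (0, 25.3382)]  |A|=43.5403
4. canonical 3-gon: [(10.7312, 28.7002) (0, 33.4529) (0, 25.3382)]
5. shoelace: 43.5403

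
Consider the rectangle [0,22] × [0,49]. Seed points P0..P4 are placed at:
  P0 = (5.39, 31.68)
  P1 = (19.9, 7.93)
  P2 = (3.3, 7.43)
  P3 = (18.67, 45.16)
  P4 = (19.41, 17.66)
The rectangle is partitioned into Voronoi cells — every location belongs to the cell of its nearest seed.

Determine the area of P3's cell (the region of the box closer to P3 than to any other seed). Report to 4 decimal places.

1. box [0,22]×[0,49]: [(0, 0) (22, 0) (22, 49) (0, 49)]
2. ⊥bis P3·P0 via (12.03,38.42): [(22, 28.5979) (22, 49) (1.2907, 49)]  |A|=211.2567
3. ⊥bis P3·P1 via (19.285,26.545): [(22, 28.5979) (22, 49) (1.2907, 49)]  |A|=211.2567
4. ⊥bis P3·P2 via (10.985,26.295): [(22, 28.5979) (22, 49) (1.2907, 49)]  |A|=211.2567
5. ⊥bis P3·P4 via (19.04,31.41): [(19.1428, 31.4128) (22, 31.4897) (22, 49) (1.2907, 49)]  |A|=207.1256
6. canonical 4-gon: [(19.1428, 31.4128) (22, 31.4897) (22, 49) (1.2907, 49)]
7. shoelace: 207.1256

Area of P3's cell: 207.1256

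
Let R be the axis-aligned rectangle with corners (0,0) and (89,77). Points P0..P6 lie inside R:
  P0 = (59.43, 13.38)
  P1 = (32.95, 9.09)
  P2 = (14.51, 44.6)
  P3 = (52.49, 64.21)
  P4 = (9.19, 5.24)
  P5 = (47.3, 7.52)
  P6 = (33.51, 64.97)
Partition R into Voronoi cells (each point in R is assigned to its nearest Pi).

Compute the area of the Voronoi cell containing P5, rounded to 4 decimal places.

1. box [0,89]×[0,77]: [(0, 0) (89, 0) (89, 77) (0, 77)]
2. ⊥bis P5·P0 via (53.365,10.45): [(0, 0) (58.4134, 0) (21.2147, 77) (0, 77)]  |A|=3065.682
3. ⊥bis P5·P1 via (40.125,8.305): [(39.2164, 0) (58.4134, 0) (42.7611, 32.3996)]  |A|=310.9883
4. ⊥bis P5·P2 via (30.905,26.06): [(39.2164, 0) (58.4134, 0) (42.7611, 32.3996)]  |A|=310.9883
5. ⊥bis P5·P3 via (49.895,35.865): [(39.2164, 0) (58.4134, 0) (42.7611, 32.3996)]  |A|=310.9883
6. ⊥bis P5·P4 via (28.245,6.38): [(39.2164, 0) (58.4134, 0) (42.7611, 32.3996)]  |A|=310.9883
7. ⊥bis P5·P6 via (40.405,36.245): [(39.2164, 0) (58.4134, 0) (42.7611, 32.3996)]  |A|=310.9883
8. canonical 3-gon: [(39.2164, 0) (58.4134, 0) (42.7611, 32.3996)]
9. shoelace: 310.9883

Area of P5's cell: 310.9883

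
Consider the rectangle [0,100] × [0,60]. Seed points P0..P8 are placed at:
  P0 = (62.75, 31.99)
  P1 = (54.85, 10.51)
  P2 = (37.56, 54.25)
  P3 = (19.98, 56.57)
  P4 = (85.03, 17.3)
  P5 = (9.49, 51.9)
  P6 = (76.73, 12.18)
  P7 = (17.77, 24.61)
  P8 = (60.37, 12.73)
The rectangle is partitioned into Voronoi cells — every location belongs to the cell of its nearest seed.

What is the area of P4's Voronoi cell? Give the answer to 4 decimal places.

Area of P4's cell: 945.1986

1. box [0,100]×[0,60]: [(0, 0) (100, 0) (100, 60) (0, 60)]
2. ⊥bis P4·P0 via (73.89,24.645): [(57.6407, 0) (100, 0) (100, 60) (97.2008, 60)]  |A|=1354.7554
3. ⊥bis P4·P1 via (69.94,13.905): [(69.1434, 17.4459) (73.0684, 0) (100, 0) (100, 60) (97.2008, 60)]  |A|=1220.1803
4. ⊥bis P4·P2 via (61.295,35.775): [(69.1434, 17.4459) (73.0684, 0) (100, 0) (100, 60) (97.2008, 60)]  |A|=1220.1803
5. ⊥bis P4·P3 via (52.505,36.935): [(69.1434, 17.4459) (73.0684, 0) (100, 0) (100, 60) (97.2008, 60)]  |A|=1220.1803
6. ⊥bis P4·P5 via (47.26,34.6): [(69.1434, 17.4459) (73.0684, 0) (100, 0) (100, 60) (97.2008, 60)]  |A|=1220.1803
7. ⊥bis P4·P6 via (80.88,14.74): [(74.3446, 25.3345) (89.9726, 0) (100, 0) (100, 60) (97.2008, 60)]  |A|=945.1986
8. ⊥bis P4·P7 via (51.4,20.955): [(74.3446, 25.3345) (89.9726, 0) (100, 0) (100, 60) (97.2008, 60)]  |A|=945.1986
9. ⊥bis P4·P8 via (72.7,15.015): [(74.3446, 25.3345) (89.9726, 0) (100, 0) (100, 60) (97.2008, 60)]  |A|=945.1986
10. canonical 5-gon: [(74.3446, 25.3345) (89.9726, 0) (100, 0) (100, 60) (97.2008, 60)]
11. shoelace: 945.1986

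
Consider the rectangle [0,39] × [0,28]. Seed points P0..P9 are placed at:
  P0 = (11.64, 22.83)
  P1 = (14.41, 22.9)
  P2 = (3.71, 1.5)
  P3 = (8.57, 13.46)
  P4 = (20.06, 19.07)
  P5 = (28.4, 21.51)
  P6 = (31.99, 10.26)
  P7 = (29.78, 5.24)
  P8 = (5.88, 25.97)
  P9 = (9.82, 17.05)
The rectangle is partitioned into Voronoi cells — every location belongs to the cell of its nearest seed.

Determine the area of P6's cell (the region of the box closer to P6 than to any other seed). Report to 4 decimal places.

Area of P6's cell: 130.7922

1. box [0,39]×[0,28]: [(0, 0) (39, 0) (39, 28) (0, 28)]
2. ⊥bis P6·P0 via (21.815,16.545): [(11.5953, 0) (39, 0) (39, 28) (28.8906, 28)]  |A|=525.1966
3. ⊥bis P6·P1 via (23.2,16.58): [(13.5239, 3.1223) (11.5953, 0) (39, 0) (39, 28) (31.411, 28)]  |A|=493.8467
4. ⊥bis P6·P2 via (17.85,5.88): [(17.1444, 8.1578) (19.6714, 0) (39, 0) (39, 28) (31.411, 28)]  |A|=460.1088
5. ⊥bis P6·P3 via (20.28,11.86): [(20.3911, 12.6734) (18.9692, 2.2668) (19.6714, 0) (39, 0) (39, 28) (31.411, 28)]  |A|=446.4257
6. ⊥bis P6·P4 via (26.025,14.665): [(19.446, 5.7561) (18.9692, 2.2668) (19.6714, 0) (39, 0) (39, 28) (35.8726, 28)]  |A|=365.9333
7. ⊥bis P6·P5 via (30.195,15.885): [(25.9181, 14.5202) (19.446, 5.7561) (18.9692, 2.2668) (19.6714, 0) (39, 0) (39, 18.6948)]  |A|=283.9894
8. ⊥bis P6·P7 via (30.885,7.75): [(25.9181, 14.5202) (23.3637, 11.0612) (39, 4.1775) (39, 18.6948)]  |A|=130.7922
9. ⊥bis P6·P8 via (18.935,18.115): [(25.9181, 14.5202) (23.3637, 11.0612) (39, 4.1775) (39, 18.6948)]  |A|=130.7922
10. ⊥bis P6·P9 via (20.905,13.655): [(25.9181, 14.5202) (23.3637, 11.0612) (39, 4.1775) (39, 18.6948)]  |A|=130.7922
11. canonical 4-gon: [(25.9181, 14.5202) (23.3637, 11.0612) (39, 4.1775) (39, 18.6948)]
12. shoelace: 130.7922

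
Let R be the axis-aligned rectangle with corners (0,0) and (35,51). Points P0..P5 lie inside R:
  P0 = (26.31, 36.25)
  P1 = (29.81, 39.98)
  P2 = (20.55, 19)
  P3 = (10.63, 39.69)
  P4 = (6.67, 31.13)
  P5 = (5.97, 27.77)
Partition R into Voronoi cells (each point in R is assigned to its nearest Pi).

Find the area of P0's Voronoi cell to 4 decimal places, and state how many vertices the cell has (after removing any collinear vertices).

Area of P0's cell: 211.5385 (5 vertices)

1. box [0,35]×[0,51]: [(0, 0) (35, 0) (35, 51) (0, 51)]
2. ⊥bis P0·P1 via (28.06,38.115): [(0, 0) (35, 0) (35, 31.6029) (14.3283, 51) (0, 51)]  |A|=1584.5146
3. ⊥bis P0·P2 via (23.43,27.625): [(0, 35.4486) (35, 23.7616) (35, 31.6029) (14.3283, 51) (0, 51)]  |A|=548.3359
4. ⊥bis P0·P3 via (18.47,37.97): [(16.6939, 29.8743) (35, 23.7616) (35, 31.6029) (20.1335, 45.5527)]  |A|=212.3043
5. ⊥bis P0·P4 via (16.49,33.69): [(17.0553, 31.5216) (17.5601, 29.585) (35, 23.7616) (35, 31.6029) (20.1335, 45.5527)]  |A|=211.5385
6. ⊥bis P0·P5 via (16.14,32.01): [(17.0553, 31.5216) (17.5601, 29.585) (35, 23.7616) (35, 31.6029) (20.1335, 45.5527)]  |A|=211.5385
7. canonical 5-gon: [(17.0553, 31.5216) (17.5601, 29.585) (35, 23.7616) (35, 31.6029) (20.1335, 45.5527)]
8. shoelace: 211.5385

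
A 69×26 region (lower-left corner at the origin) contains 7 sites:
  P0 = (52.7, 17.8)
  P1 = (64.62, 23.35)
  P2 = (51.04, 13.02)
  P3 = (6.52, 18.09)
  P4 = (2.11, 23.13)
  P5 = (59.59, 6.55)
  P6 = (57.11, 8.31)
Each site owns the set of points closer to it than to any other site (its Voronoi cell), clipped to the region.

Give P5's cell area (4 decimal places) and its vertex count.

1. box [0,69]×[0,26]: [(0, 0) (69, 0) (69, 26) (0, 26)]
2. ⊥bis P5·P0 via (56.145,12.175): [(36.2656, 0) (69, 0) (69, 20.048)]  |A|=328.1287
3. ⊥bis P5·P1 via (62.105,14.95): [(61.1452, 15.2374) (36.2656, 0) (69, 0) (69, 12.8856)]  |A|=299.9993
4. ⊥bis P5·P2 via (55.315,9.785): [(61.1452, 15.2374) (57.9688, 13.292) (47.9104, 0) (69, 0) (69, 12.8856)]  |A|=222.608
5. ⊥bis P5·P3 via (33.055,12.32): [(61.1452, 15.2374) (57.9688, 13.292) (47.9104, 0) (69, 0) (69, 12.8856)]  |A|=222.608
6. ⊥bis P5·P4 via (30.85,14.84): [(61.1452, 15.2374) (57.9688, 13.292) (47.9104, 0) (69, 0) (69, 12.8856)]  |A|=222.608
7. ⊥bis P5·P6 via (58.35,7.43): [(63.4096, 14.5594) (53.0771, 0) (69, 0) (69, 12.8856)]  |A|=151.932
8. canonical 4-gon: [(63.4096, 14.5594) (53.0771, 0) (69, 0) (69, 12.8856)]
9. shoelace: 151.932

Area of P5's cell: 151.9320 (4 vertices)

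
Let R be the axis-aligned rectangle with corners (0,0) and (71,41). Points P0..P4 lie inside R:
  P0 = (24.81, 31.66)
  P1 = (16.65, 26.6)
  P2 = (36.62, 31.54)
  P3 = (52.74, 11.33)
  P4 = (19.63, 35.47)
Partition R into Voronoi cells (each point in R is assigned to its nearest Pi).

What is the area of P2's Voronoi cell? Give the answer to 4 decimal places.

Area of P2's cell: 591.7377

1. box [0,71]×[0,41]: [(0, 0) (71, 0) (71, 41) (0, 41)]
2. ⊥bis P2·P0 via (30.715,31.6): [(30.3939, 0) (71, 0) (71, 41) (30.8105, 41)]  |A|=1656.3092
3. ⊥bis P2·P1 via (26.635,29.07): [(30.5293, 13.3271) (33.8261, 0) (71, 0) (71, 41) (30.8105, 41)]  |A|=1633.4388
4. ⊥bis P2·P3 via (44.68,21.435): [(30.5293, 13.3271) (31.1861, 10.672) (69.2091, 41) (30.8105, 41)]  |A|=591.7377
5. ⊥bis P2·P4 via (28.125,33.505): [(30.5293, 13.3271) (31.1861, 10.672) (69.2091, 41) (30.8105, 41)]  |A|=591.7377
6. canonical 4-gon: [(30.5293, 13.3271) (31.1861, 10.672) (69.2091, 41) (30.8105, 41)]
7. shoelace: 591.7377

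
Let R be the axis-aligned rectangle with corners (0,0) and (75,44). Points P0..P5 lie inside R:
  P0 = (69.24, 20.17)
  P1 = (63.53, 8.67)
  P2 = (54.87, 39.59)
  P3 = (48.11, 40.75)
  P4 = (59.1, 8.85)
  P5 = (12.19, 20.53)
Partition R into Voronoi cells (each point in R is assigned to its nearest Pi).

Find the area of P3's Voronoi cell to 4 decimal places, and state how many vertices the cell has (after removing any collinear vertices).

1. box [0,75]×[0,44]: [(0, 0) (75, 0) (75, 44) (0, 44)]
2. ⊥bis P3·P0 via (58.675,30.46): [(0, 0) (29.0079, 0) (71.8626, 44) (0, 44)]  |A|=2219.1492
3. ⊥bis P3·P1 via (55.82,24.71): [(0, 0) (4.4129, 0) (50.658, 22.2288) (71.8626, 44) (0, 44)]  |A|=1945.7917
4. ⊥bis P3·P2 via (51.49,40.17): [(0, 0) (4.4129, 0) (48.2094, 21.0518) (52.1472, 44) (0, 44)]  |A|=1705.3993
5. ⊥bis P3·P4 via (53.605,24.8): [(0, 6.3323) (48.5539, 23.0598) (52.1472, 44) (0, 44)]  |A|=1460.4427
6. ⊥bis P3·P5 via (30.15,30.64): [(36.7133, 18.9806) (48.5539, 23.0598) (52.1472, 44) (22.6294, 44)]  |A|=485.9027
7. canonical 4-gon: [(36.7133, 18.9806) (48.5539, 23.0598) (52.1472, 44) (22.6294, 44)]
8. shoelace: 485.9027

Area of P3's cell: 485.9027 (4 vertices)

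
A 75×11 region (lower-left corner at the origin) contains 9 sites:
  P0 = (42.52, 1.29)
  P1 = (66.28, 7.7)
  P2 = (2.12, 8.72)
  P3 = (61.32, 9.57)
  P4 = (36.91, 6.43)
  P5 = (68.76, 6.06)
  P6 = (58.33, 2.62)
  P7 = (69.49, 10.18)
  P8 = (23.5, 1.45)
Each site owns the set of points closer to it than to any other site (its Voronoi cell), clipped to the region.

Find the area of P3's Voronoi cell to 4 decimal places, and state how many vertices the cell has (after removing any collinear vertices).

Area of P3's cell: 48.6935 (4 vertices)

1. box [0,75]×[0,11]: [(0, 0) (75, 0) (75, 11) (0, 11)]
2. ⊥bis P3·P0 via (51.92,5.43): [(54.3115, 0) (75, 0) (75, 11) (49.4668, 11)]  |A|=254.2191
3. ⊥bis P3·P1 via (63.8,8.635): [(54.3115, 0) (60.5445, 0) (64.6916, 11) (49.4668, 11)]  |A|=118.0177
4. ⊥bis P3·P2 via (31.72,9.145): [(54.3115, 0) (60.5445, 0) (64.6916, 11) (49.4668, 11)]  |A|=118.0177
5. ⊥bis P3·P4 via (49.115,8): [(54.3115, 0) (60.5445, 0) (64.6916, 11) (49.4668, 11)]  |A|=118.0177
6. ⊥bis P3·P5 via (65.04,7.815): [(54.3115, 0) (60.5445, 0) (64.6916, 11) (49.4668, 11)]  |A|=118.0177
7. ⊥bis P3·P6 via (59.825,6.095): [(49.7107, 10.4463) (62.4213, 4.978) (64.6916, 11) (49.4668, 11)]  |A|=48.6935
8. ⊥bis P3·P7 via (65.405,9.875): [(49.7107, 10.4463) (62.4213, 4.978) (64.6916, 11) (49.4668, 11)]  |A|=48.6935
9. ⊥bis P3·P8 via (42.41,5.51): [(49.7107, 10.4463) (62.4213, 4.978) (64.6916, 11) (49.4668, 11)]  |A|=48.6935
10. canonical 4-gon: [(49.7107, 10.4463) (62.4213, 4.978) (64.6916, 11) (49.4668, 11)]
11. shoelace: 48.6935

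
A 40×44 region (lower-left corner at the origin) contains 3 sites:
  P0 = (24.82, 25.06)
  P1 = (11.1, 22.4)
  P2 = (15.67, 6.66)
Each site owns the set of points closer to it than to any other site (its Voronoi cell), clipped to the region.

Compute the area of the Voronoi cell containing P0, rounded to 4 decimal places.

Area of P0's cell: 750.9072

1. box [0,40]×[0,44]: [(0, 0) (40, 0) (40, 44) (0, 44)]
2. ⊥bis P0·P1 via (17.96,23.73): [(22.5607, 0) (40, 0) (40, 44) (14.0301, 44)]  |A|=955.002
3. ⊥bis P0·P2 via (20.245,15.86): [(19.4048, 16.2778) (40, 6.0362) (40, 44) (14.0301, 44)]  |A|=750.9072
4. canonical 4-gon: [(19.4048, 16.2778) (40, 6.0362) (40, 44) (14.0301, 44)]
5. shoelace: 750.9072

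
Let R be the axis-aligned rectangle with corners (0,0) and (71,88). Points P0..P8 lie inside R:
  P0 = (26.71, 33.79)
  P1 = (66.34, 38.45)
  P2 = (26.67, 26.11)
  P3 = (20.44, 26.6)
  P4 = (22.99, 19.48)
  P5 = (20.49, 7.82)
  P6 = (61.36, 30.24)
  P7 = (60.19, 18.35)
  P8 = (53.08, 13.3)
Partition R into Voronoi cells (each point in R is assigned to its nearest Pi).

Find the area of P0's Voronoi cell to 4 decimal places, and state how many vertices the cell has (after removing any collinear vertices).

1. box [0,71]×[0,88]: [(0, 0) (71, 0) (71, 88) (0, 88)]
2. ⊥bis P0·P1 via (46.525,36.12): [(0, 0) (50.7723, 0) (40.4246, 88) (0, 88)]  |A|=4012.66
3. ⊥bis P0·P2 via (26.69,29.95): [(0, 30.089) (47.2631, 29.8428) (40.4246, 88) (0, 88)]  |A|=2544.0153
4. ⊥bis P0·P3 via (23.575,30.195): [(0, 50.7534) (23.8389, 29.9648) (47.2631, 29.8428) (40.4246, 88) (0, 88)]  |A|=2297.7063
5. ⊥bis P0·P4 via (24.85,26.635): [(0, 50.7534) (23.8389, 29.9648) (47.2631, 29.8428) (40.4246, 88) (0, 88)]  |A|=2297.7063
6. ⊥bis P0·P5 via (23.6,20.805): [(0, 50.7534) (23.8389, 29.9648) (47.2631, 29.8428) (40.4246, 88) (0, 88)]  |A|=2297.7063
7. ⊥bis P0·P6 via (44.035,32.015): [(0, 50.7534) (23.8389, 29.9648) (43.8143, 29.8608) (45.4191, 45.5248) (40.4246, 88) (0, 88)]  |A|=2270.6808
8. ⊥bis P0·P7 via (43.45,26.07): [(0, 50.7534) (23.8389, 29.9648) (43.8143, 29.8608) (45.4191, 45.5248) (40.4246, 88) (0, 88)]  |A|=2270.6808
9. ⊥bis P0·P8 via (39.895,23.545): [(0, 50.7534) (23.8389, 29.9648) (43.8143, 29.8608) (45.4191, 45.5248) (40.4246, 88) (0, 88)]  |A|=2270.6808
10. canonical 6-gon: [(0, 50.7534) (23.8389, 29.9648) (43.8143, 29.8608) (45.4191, 45.5248) (40.4246, 88) (0, 88)]
11. shoelace: 2270.6808

Area of P0's cell: 2270.6808 (6 vertices)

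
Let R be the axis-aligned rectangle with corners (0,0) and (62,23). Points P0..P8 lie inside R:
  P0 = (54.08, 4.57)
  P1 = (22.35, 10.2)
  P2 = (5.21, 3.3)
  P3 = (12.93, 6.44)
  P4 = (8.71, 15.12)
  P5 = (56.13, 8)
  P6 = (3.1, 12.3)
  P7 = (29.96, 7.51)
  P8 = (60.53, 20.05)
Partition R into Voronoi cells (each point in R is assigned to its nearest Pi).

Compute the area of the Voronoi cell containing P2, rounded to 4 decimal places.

Area of P2's cell: 73.2832

1. box [0,62]×[0,23]: [(0, 0) (62, 0) (62, 23) (0, 23)]
2. ⊥bis P2·P0 via (29.645,3.935): [(0, 0) (29.7473, 0) (29.1496, 23) (0, 23)]  |A|=677.3133
3. ⊥bis P2·P1 via (13.78,6.75): [(0, 0) (16.4973, 0) (7.2383, 23) (0, 23)]  |A|=272.9595
4. ⊥bis P2·P3 via (9.07,4.87): [(0, 0) (11.0508, 0) (1.6959, 23) (0, 23)]  |A|=146.5869
5. ⊥bis P2·P4 via (6.96,9.21): [(0, 11.2709) (0, 0) (11.0508, 0) (7.352, 9.0939)]  |A|=91.6794
6. ⊥bis P2·P5 via (30.67,5.65): [(0, 11.2709) (0, 0) (11.0508, 0) (7.352, 9.0939)]  |A|=91.6794
7. ⊥bis P2·P6 via (4.155,7.8): [(0, 6.8259) (0, 0) (11.0508, 0) (7.5541, 8.5969)]  |A|=73.2832
8. ⊥bis P2·P7 via (17.585,5.405): [(0, 6.8259) (0, 0) (11.0508, 0) (7.5541, 8.5969)]  |A|=73.2832
9. ⊥bis P2·P8 via (32.87,11.675): [(0, 6.8259) (0, 0) (11.0508, 0) (7.5541, 8.5969)]  |A|=73.2832
10. canonical 4-gon: [(0, 6.8259) (0, 0) (11.0508, 0) (7.5541, 8.5969)]
11. shoelace: 73.2832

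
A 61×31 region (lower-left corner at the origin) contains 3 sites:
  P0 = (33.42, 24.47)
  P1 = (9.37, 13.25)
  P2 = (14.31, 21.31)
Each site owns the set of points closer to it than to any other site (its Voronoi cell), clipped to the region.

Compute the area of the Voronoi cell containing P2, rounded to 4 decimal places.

Area of P2's cell: 338.8440

1. box [0,61]×[0,31]: [(0, 0) (61, 0) (61, 31) (0, 31)]
2. ⊥bis P2·P0 via (23.865,22.89): [(0, 0) (27.6501, 0) (22.5239, 31) (0, 31)]  |A|=777.697
3. ⊥bis P2·P1 via (11.84,17.28): [(0, 24.5368) (26.2534, 8.446) (22.5239, 31) (0, 31)]  |A|=338.844
4. canonical 4-gon: [(0, 24.5368) (26.2534, 8.446) (22.5239, 31) (0, 31)]
5. shoelace: 338.844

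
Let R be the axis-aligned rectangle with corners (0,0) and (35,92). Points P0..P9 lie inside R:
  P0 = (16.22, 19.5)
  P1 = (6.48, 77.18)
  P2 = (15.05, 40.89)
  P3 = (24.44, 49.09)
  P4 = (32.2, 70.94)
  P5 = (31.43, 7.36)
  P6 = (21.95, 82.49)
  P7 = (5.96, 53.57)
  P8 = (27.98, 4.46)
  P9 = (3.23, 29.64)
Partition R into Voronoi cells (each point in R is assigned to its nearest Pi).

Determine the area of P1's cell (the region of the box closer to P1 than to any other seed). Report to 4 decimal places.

Area of P1's cell: 386.6337

1. box [0,35]×[0,92]: [(0, 0) (35, 0) (35, 92) (0, 92)]
2. ⊥bis P1·P0 via (11.35,48.34): [(0, 46.4234) (35, 52.3336) (35, 92) (0, 92)]  |A|=1491.7523
3. ⊥bis P1·P2 via (10.765,59.035): [(0, 56.4928) (35, 64.7582) (35, 92) (0, 92)]  |A|=1098.1078
4. ⊥bis P1·P3 via (15.46,63.135): [(0, 56.4928) (8.0416, 58.3919) (35, 75.6284) (35, 92) (0, 92)]  |A|=951.5862
5. ⊥bis P1·P4 via (19.34,74.06): [(0, 56.4928) (8.0416, 58.3919) (16.9152, 64.0654) (23.6925, 92) (0, 92)]  |A|=645.6116
6. ⊥bis P1·P5 via (18.955,42.27): [(0, 56.4928) (8.0416, 58.3919) (16.9152, 64.0654) (23.6925, 92) (0, 92)]  |A|=645.6116
7. ⊥bis P1·P6 via (14.215,79.835): [(0, 56.4928) (8.0416, 58.3919) (16.9152, 64.0654) (18.0385, 68.6956) (10.0394, 92) (0, 92)]  |A|=486.5237
8. ⊥bis P1·P7 via (6.22,65.375): [(0, 65.512) (17.1744, 65.1337) (18.0385, 68.6956) (10.0394, 92) (0, 92)]  |A|=386.6337
9. ⊥bis P1·P8 via (17.23,40.82): [(0, 65.512) (17.1744, 65.1337) (18.0385, 68.6956) (10.0394, 92) (0, 92)]  |A|=386.6337
10. ⊥bis P1·P9 via (4.855,53.41): [(0, 65.512) (17.1744, 65.1337) (18.0385, 68.6956) (10.0394, 92) (0, 92)]  |A|=386.6337
11. canonical 5-gon: [(0, 65.512) (17.1744, 65.1337) (18.0385, 68.6956) (10.0394, 92) (0, 92)]
12. shoelace: 386.6337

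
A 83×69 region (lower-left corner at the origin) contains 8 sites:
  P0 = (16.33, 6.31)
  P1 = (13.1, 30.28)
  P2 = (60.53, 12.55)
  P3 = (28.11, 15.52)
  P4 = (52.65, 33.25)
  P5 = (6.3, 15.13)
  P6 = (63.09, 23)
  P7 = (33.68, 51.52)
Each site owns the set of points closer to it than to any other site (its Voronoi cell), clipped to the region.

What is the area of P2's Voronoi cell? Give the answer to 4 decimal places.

1. box [0,83]×[0,69]: [(0, 0) (83, 0) (83, 69) (0, 69)]
2. ⊥bis P2·P0 via (38.43,9.43): [(39.7613, 0) (83, 0) (83, 69) (30.0201, 69)]  |A|=3319.5413
3. ⊥bis P2·P1 via (36.815,21.415): [(36.7591, 21.2655) (39.7613, 0) (83, 0) (83, 69) (54.6029, 69)]  |A|=2732.8167
4. ⊥bis P2·P3 via (44.32,14.035): [(47.6519, 50.405) (43.0343, 0) (83, 0) (83, 69) (54.6029, 69)]  |A|=2490.7692
5. ⊥bis P2·P4 via (56.59,22.9): [(44.7181, 18.3807) (43.0343, 0) (83, 0) (83, 32.9537)]  |A|=998.0625
6. ⊥bis P2·P5 via (33.415,13.84): [(44.7181, 18.3807) (43.0343, 0) (83, 0) (83, 32.9537)]  |A|=998.0625
7. ⊥bis P2·P6 via (61.81,17.775): [(50.4425, 20.5598) (44.7181, 18.3807) (43.0343, 0) (83, 0) (83, 12.584)]  |A|=666.4688
8. ⊥bis P2·P7 via (47.105,32.035): [(50.4425, 20.5598) (44.7181, 18.3807) (43.0343, 0) (83, 0) (83, 12.584)]  |A|=666.4688
9. canonical 5-gon: [(50.4425, 20.5598) (44.7181, 18.3807) (43.0343, 0) (83, 0) (83, 12.584)]
10. shoelace: 666.4688

Area of P2's cell: 666.4688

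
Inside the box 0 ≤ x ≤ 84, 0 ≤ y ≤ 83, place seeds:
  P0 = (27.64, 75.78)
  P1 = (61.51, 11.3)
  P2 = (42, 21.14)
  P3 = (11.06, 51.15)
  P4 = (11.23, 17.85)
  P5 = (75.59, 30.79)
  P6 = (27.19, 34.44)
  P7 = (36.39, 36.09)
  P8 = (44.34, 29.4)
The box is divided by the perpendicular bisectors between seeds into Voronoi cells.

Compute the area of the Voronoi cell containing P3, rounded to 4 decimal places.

Area of P3's cell: 774.5982

1. box [0,84]×[0,83]: [(0, 0) (84, 0) (84, 83) (0, 83)]
2. ⊥bis P3·P0 via (19.35,63.465): [(0, 76.4907) (0, 0) (84, 0) (84, 19.945)]  |A|=4050.3004
3. ⊥bis P3·P1 via (36.285,31.225): [(47.0319, 44.8306) (0, 76.4907) (0, 0) (11.6207, 0)]  |A|=2059.2322
4. ⊥bis P3·P2 via (26.53,36.145): [(39.7252, 49.7492) (0, 76.4907) (0, 8.7928)]  |A|=1344.6566
5. ⊥bis P3·P4 via (11.145,34.5): [(25.0031, 34.5707) (39.7252, 49.7492) (0, 76.4907) (0, 34.4431)]  |A|=1023.989
6. ⊥bis P3·P5 via (43.325,40.97): [(25.0031, 34.5707) (39.7252, 49.7492) (0, 76.4907) (0, 34.4431)]  |A|=1023.989
7. ⊥bis P3·P6 via (19.125,42.795): [(10.5285, 34.4969) (31.833, 55.0619) (0, 76.4907) (0, 34.4431)]  |A|=776.9373
8. ⊥bis P3·P7 via (23.725,43.62): [(10.5285, 34.4969) (28.7698, 52.105) (30.9009, 55.6894) (0, 76.4907) (0, 34.4431)]  |A|=774.5982
9. ⊥bis P3·P8 via (27.7,40.275): [(10.5285, 34.4969) (28.7698, 52.105) (30.9009, 55.6894) (0, 76.4907) (0, 34.4431)]  |A|=774.5982
10. canonical 5-gon: [(10.5285, 34.4969) (28.7698, 52.105) (30.9009, 55.6894) (0, 76.4907) (0, 34.4431)]
11. shoelace: 774.5982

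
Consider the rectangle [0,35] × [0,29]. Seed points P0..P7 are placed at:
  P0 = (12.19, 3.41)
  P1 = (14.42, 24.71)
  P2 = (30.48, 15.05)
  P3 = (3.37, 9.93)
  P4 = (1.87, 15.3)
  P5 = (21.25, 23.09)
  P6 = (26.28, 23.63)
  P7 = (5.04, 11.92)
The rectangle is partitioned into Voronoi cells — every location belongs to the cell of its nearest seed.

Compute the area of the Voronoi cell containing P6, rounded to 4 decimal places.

1. box [0,35]×[0,29]: [(0, 0) (35, 0) (35, 29) (0, 29)]
2. ⊥bis P6·P0 via (19.235,13.52): [(0, 26.9236) (35, 2.5344) (35, 29) (0, 29)]  |A|=499.4847
3. ⊥bis P6·P1 via (20.35,24.17): [(19.3715, 13.4249) (35, 2.5344) (35, 29) (20.7898, 29)]  |A|=317.4712
4. ⊥bis P6·P2 via (28.38,19.34): [(19.515, 15.0005) (35, 22.5806) (35, 29) (20.7898, 29)]  |A|=149.1702
5. ⊥bis P6·P3 via (14.825,16.78): [(19.515, 15.0005) (35, 22.5806) (35, 29) (20.7898, 29)]  |A|=149.1702
6. ⊥bis P6·P4 via (14.075,19.465): [(19.515, 15.0005) (35, 22.5806) (35, 29) (20.7898, 29)]  |A|=149.1702
7. ⊥bis P6·P5 via (23.765,23.36): [(24.4054, 17.3944) (35, 22.5806) (35, 29) (23.1595, 29)]  |A|=102.7135
8. ⊥bis P6·P7 via (15.66,17.775): [(24.4054, 17.3944) (35, 22.5806) (35, 29) (23.1595, 29)]  |A|=102.7135
9. canonical 4-gon: [(24.4054, 17.3944) (35, 22.5806) (35, 29) (23.1595, 29)]
10. shoelace: 102.7135

Area of P6's cell: 102.7135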